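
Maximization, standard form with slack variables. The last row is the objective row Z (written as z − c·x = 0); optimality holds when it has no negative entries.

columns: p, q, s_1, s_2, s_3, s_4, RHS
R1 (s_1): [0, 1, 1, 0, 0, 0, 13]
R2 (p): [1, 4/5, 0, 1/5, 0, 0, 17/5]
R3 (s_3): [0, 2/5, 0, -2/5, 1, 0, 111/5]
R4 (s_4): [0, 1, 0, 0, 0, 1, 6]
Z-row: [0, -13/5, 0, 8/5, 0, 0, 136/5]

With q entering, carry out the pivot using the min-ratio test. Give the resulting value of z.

Ratio test on column q — row 1: 13/1 = 13; row 2: (17/5)/(4/5) = 17/4; row 3: (111/5)/(2/5) = 111/2; row 4: 6/1 = 6. Minimum is 17/4 at row 2 (p leaves); pivot element 4/5.
Pivot on row 2; the Z-row RHS becomes 136/5 − (-13/5)·(17/4) = 153/4.

153/4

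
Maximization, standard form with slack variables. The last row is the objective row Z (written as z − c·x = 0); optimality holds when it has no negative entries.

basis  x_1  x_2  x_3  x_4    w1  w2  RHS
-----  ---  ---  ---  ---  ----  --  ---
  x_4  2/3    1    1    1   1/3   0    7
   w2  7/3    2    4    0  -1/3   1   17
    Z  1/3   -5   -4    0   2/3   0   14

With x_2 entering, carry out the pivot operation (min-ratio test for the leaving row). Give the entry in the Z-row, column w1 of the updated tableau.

7/3

Ratio test on column x_2 — row 1: 7/1 = 7; row 2: 17/2 = 17/2. Minimum is 7 at row 1 (x_4 leaves); pivot element 1.
Divide row 1 by 1; eliminate column x_2 from the other rows.
Z-row update in column w1: 2/3 − (-5)·(1/3) = 7/3.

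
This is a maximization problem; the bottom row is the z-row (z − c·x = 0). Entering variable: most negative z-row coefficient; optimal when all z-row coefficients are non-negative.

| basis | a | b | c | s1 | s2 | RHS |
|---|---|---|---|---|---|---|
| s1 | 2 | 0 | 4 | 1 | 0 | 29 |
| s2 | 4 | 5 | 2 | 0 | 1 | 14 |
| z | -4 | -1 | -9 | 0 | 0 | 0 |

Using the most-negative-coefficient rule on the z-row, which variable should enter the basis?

c

Negative z-row entries: a: -4, b: -1, c: -9.
The most negative is -9 in column c, so c enters.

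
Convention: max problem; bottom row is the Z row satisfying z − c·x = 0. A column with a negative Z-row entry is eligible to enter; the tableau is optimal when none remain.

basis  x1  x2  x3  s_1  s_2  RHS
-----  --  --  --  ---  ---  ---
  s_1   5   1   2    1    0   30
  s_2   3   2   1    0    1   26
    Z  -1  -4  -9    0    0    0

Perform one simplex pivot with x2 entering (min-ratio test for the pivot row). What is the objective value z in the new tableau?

Ratio test on column x2 — row 1: 30/1 = 30; row 2: 26/2 = 13. Minimum is 13 at row 2 (s_2 leaves); pivot element 2.
Pivot on row 2; the Z-row RHS becomes 0 − (-4)·13 = 52.

52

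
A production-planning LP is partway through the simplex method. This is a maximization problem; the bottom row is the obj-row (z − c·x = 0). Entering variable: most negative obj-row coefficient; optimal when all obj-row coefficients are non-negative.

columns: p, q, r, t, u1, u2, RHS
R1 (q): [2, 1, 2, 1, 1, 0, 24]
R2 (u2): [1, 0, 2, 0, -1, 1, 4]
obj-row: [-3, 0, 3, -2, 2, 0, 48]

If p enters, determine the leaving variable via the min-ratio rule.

Column p entries and ratios — q: 24/2 = 12; u2: 4/1 = 4.
Smallest ratio is 4 in the row of u2, so u2 leaves.

u2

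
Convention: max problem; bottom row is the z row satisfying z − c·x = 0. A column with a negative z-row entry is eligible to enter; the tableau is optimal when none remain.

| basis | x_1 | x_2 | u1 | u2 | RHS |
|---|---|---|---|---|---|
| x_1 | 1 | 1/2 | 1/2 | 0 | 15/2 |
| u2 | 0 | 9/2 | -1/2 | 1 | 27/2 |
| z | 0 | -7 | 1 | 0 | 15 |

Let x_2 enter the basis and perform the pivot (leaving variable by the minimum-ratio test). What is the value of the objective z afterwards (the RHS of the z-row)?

36

Ratio test on column x_2 — row 1: (15/2)/(1/2) = 15; row 2: (27/2)/(9/2) = 3. Minimum is 3 at row 2 (u2 leaves); pivot element 9/2.
Pivot on row 2; the z-row RHS becomes 15 − (-7)·3 = 36.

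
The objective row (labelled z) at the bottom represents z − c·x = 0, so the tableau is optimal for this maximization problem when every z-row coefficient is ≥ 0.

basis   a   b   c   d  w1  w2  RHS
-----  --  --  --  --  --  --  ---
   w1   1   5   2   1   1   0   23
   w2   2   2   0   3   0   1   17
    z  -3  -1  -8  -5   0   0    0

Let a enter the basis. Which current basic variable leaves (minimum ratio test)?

w2

Column a entries and ratios — w1: 23/1 = 23; w2: 17/2 = 17/2.
Smallest ratio is 17/2 in the row of w2, so w2 leaves.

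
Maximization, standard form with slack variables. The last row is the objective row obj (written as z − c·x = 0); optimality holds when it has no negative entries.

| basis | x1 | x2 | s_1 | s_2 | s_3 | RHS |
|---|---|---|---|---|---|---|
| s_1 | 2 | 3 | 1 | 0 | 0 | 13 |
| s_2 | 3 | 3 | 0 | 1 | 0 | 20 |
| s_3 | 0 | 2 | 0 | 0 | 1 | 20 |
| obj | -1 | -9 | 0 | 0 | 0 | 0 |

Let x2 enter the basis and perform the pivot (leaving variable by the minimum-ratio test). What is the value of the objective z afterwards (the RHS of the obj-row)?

Ratio test on column x2 — row 1: 13/3 = 13/3; row 2: 20/3 = 20/3; row 3: 20/2 = 10. Minimum is 13/3 at row 1 (s_1 leaves); pivot element 3.
Pivot on row 1; the obj-row RHS becomes 0 − (-9)·(13/3) = 39.

39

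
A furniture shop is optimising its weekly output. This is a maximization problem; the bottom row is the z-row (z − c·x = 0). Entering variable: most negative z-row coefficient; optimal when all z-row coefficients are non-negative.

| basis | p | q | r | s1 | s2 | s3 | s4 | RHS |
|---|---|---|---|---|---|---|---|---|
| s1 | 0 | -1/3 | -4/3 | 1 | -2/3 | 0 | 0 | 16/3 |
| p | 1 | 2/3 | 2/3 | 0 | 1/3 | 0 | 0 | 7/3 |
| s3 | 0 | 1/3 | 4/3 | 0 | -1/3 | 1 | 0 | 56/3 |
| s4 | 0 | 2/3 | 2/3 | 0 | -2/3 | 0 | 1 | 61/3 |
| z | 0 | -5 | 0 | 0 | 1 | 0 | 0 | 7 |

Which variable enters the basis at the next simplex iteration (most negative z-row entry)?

q

Negative z-row entries: q: -5.
The most negative is -5 in column q, so q enters.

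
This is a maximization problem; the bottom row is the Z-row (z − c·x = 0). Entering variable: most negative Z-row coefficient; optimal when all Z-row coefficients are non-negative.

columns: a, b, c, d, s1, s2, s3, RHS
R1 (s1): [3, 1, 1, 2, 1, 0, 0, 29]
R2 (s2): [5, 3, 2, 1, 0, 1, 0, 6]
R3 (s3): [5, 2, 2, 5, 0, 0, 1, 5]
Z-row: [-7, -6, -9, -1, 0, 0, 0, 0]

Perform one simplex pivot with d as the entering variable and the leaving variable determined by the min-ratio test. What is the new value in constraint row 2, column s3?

-1/5

Ratio test on column d — row 1: 29/2 = 29/2; row 2: 6/1 = 6; row 3: 5/5 = 1. Minimum is 1 at row 3 (s3 leaves); pivot element 5.
Divide row 3 by 5; eliminate column d from the other rows.
Row 2 update in column s3: 0 − 1·(1/5) = -1/5.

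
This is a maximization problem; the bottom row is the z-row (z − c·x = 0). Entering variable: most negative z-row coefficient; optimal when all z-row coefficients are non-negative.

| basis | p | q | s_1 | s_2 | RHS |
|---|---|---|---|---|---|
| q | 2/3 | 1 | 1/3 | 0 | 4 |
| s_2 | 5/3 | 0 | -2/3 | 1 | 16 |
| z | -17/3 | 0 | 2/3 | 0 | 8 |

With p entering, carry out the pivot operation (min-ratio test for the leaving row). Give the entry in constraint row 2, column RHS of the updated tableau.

Ratio test on column p — row 1: 4/(2/3) = 6; row 2: 16/(5/3) = 48/5. Minimum is 6 at row 1 (q leaves); pivot element 2/3.
Divide row 1 by 2/3; eliminate column p from the other rows.
Row 2 update in column RHS: 16 − (5/3)·6 = 6.

6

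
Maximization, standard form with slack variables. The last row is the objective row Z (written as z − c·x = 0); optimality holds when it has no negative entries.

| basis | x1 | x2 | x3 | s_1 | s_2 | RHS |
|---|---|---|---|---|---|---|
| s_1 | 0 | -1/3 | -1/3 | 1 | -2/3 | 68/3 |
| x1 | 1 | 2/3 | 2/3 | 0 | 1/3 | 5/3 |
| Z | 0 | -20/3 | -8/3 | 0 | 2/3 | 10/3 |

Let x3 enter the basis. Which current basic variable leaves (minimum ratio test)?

x1

Column x3 entries and ratios — s_1: -1/3 ≤ 0, skip; x1: (5/3)/(2/3) = 5/2.
Smallest ratio is 5/2 in the row of x1, so x1 leaves.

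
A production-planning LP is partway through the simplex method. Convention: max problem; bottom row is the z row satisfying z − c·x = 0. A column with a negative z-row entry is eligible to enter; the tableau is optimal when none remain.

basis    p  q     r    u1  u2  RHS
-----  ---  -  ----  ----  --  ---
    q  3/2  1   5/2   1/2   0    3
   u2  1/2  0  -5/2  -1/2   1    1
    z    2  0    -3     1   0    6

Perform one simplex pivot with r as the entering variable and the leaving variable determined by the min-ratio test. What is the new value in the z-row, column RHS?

Ratio test on column r — row 1: 3/(5/2) = 6/5; row 2: entry -5/2 ≤ 0. Minimum is 6/5 at row 1 (q leaves); pivot element 5/2.
Divide row 1 by 5/2; eliminate column r from the other rows.
z-row update in column RHS: 6 − (-3)·(6/5) = 48/5.

48/5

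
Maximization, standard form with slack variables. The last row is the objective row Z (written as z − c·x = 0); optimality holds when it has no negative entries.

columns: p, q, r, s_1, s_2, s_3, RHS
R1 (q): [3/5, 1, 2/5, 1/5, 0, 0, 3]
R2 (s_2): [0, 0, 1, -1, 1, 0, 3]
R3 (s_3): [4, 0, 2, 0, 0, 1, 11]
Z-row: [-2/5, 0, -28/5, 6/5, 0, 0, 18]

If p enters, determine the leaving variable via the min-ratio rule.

Column p entries and ratios — q: 3/(3/5) = 5; s_2: 0 ≤ 0, skip; s_3: 11/4 = 11/4.
Smallest ratio is 11/4 in the row of s_3, so s_3 leaves.

s_3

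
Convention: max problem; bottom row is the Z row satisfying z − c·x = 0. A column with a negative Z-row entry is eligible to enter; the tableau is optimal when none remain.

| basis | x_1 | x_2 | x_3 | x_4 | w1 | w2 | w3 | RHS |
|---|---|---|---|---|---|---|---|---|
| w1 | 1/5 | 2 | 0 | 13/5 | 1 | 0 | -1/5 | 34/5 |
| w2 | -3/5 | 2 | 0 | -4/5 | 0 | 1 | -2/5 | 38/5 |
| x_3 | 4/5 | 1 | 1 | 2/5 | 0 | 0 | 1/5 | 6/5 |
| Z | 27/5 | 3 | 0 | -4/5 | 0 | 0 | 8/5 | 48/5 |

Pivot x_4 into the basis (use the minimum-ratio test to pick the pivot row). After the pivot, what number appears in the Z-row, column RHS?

Ratio test on column x_4 — row 1: (34/5)/(13/5) = 34/13; row 2: entry -4/5 ≤ 0; row 3: (6/5)/(2/5) = 3. Minimum is 34/13 at row 1 (w1 leaves); pivot element 13/5.
Divide row 1 by 13/5; eliminate column x_4 from the other rows.
Z-row update in column RHS: 48/5 − (-4/5)·(34/13) = 152/13.

152/13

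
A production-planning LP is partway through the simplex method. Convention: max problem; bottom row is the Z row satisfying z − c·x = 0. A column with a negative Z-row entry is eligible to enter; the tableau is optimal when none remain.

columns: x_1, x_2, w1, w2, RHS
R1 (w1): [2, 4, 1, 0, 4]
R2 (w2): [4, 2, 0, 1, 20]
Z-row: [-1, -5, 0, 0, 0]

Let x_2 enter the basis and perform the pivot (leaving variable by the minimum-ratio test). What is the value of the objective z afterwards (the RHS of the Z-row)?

5

Ratio test on column x_2 — row 1: 4/4 = 1; row 2: 20/2 = 10. Minimum is 1 at row 1 (w1 leaves); pivot element 4.
Pivot on row 1; the Z-row RHS becomes 0 − (-5)·1 = 5.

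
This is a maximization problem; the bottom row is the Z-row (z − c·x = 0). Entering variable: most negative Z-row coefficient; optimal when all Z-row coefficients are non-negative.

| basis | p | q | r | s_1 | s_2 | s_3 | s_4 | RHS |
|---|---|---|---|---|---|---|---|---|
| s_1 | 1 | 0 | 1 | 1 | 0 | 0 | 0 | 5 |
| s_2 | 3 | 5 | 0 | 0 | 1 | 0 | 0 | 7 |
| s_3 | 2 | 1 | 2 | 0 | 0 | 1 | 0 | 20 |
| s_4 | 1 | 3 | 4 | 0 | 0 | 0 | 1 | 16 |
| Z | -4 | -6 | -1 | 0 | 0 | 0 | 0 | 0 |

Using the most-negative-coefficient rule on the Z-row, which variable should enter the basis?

Negative Z-row entries: p: -4, q: -6, r: -1.
The most negative is -6 in column q, so q enters.

q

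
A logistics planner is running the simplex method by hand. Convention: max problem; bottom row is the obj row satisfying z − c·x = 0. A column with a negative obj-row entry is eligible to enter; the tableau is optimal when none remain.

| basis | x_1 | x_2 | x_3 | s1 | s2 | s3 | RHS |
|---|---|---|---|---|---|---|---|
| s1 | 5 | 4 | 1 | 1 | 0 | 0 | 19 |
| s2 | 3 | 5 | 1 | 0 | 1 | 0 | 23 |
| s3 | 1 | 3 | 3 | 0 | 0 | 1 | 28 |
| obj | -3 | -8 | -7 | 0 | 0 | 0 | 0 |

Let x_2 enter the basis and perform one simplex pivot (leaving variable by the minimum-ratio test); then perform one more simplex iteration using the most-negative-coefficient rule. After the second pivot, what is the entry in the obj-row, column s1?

27

Ratio test on column x_2 — row 1: 19/4 = 19/4; row 2: 23/5 = 23/5; row 3: 28/3 = 28/3. Minimum is 23/5 at row 2 (s2 leaves); pivot element 5.
Divide row 2 by 5; eliminate column x_2 from the other rows.
Second iteration: most negative obj-row entry is -27/5 in column x_3, so x_3 enters.
Ratio test on column x_3 — row 1: (3/5)/(1/5) = 3; row 2: (23/5)/(1/5) = 23; row 3: (71/5)/(12/5) = 71/12. Minimum is 3 at row 1 (s1 leaves); pivot element 1/5.
Divide row 1 by 1/5; eliminate column x_3 from the other rows.
After both pivots, the entry at the obj-row, column s1 is 27.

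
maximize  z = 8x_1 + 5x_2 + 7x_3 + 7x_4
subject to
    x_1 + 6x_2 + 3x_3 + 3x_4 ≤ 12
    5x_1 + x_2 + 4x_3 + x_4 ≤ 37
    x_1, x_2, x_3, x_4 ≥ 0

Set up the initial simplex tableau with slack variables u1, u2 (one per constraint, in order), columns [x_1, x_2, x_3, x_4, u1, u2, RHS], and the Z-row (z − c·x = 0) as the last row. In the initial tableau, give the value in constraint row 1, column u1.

Slack u1 belongs to constraint 1; its column is the unit vector e_1, so the entry in row 1 is 1.

1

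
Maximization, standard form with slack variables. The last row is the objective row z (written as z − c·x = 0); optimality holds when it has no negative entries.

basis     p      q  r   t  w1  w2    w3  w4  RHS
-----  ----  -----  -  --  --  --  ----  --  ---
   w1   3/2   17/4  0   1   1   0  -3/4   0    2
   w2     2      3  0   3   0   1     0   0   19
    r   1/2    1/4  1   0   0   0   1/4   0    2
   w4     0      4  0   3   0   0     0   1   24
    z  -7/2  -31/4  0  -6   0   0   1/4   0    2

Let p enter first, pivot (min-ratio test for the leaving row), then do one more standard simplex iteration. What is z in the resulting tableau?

Ratio test on column p — row 1: 2/(3/2) = 4/3; row 2: 19/2 = 19/2; row 3: 2/(1/2) = 4; row 4: entry 0 ≤ 0. Minimum is 4/3 at row 1 (w1 leaves); pivot element 3/2.
Pivot on row 1; the z-row RHS becomes 2 − (-7/2)·(4/3) = 20/3.
Next entering variable (most negative z-row entry -11/3): t.
Ratio test on column t — row 1: (4/3)/(2/3) = 2; row 2: (49/3)/(5/3) = 49/5; row 3: entry -1/3 ≤ 0; row 4: 24/3 = 8. Minimum is 2 at row 1 (p leaves); pivot element 2/3.
After the second pivot the z-row RHS is 20/3 − (-11/3)·2 = 14.

14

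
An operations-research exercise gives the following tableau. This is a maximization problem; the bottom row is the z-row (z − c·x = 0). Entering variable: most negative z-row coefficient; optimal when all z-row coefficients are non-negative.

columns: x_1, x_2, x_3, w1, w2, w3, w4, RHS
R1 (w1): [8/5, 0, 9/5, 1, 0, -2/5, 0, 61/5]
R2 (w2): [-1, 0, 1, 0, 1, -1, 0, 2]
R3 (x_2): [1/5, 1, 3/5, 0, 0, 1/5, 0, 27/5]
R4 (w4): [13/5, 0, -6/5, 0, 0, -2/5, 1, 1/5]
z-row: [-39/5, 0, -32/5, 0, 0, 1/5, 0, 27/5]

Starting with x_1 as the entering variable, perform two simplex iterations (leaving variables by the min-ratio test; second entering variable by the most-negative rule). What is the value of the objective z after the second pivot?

Ratio test on column x_1 — row 1: (61/5)/(8/5) = 61/8; row 2: entry -1 ≤ 0; row 3: (27/5)/(1/5) = 27; row 4: (1/5)/(13/5) = 1/13. Minimum is 1/13 at row 4 (w4 leaves); pivot element 13/5.
Pivot on row 4; the z-row RHS becomes 27/5 − (-39/5)·(1/13) = 6.
Next entering variable (most negative z-row entry -10): x_3.
Ratio test on column x_3 — row 1: (157/13)/(33/13) = 157/33; row 2: (27/13)/(7/13) = 27/7; row 3: (70/13)/(9/13) = 70/9; row 4: entry -6/13 ≤ 0. Minimum is 27/7 at row 2 (w2 leaves); pivot element 7/13.
After the second pivot the z-row RHS is 6 − (-10)·(27/7) = 312/7.

312/7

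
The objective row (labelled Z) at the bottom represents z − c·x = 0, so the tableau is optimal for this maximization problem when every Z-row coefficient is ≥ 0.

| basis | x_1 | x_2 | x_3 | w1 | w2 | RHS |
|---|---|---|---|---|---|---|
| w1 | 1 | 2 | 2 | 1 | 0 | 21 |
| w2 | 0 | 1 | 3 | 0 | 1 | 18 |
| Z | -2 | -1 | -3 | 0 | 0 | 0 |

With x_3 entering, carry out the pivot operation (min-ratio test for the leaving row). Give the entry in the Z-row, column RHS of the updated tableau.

18

Ratio test on column x_3 — row 1: 21/2 = 21/2; row 2: 18/3 = 6. Minimum is 6 at row 2 (w2 leaves); pivot element 3.
Divide row 2 by 3; eliminate column x_3 from the other rows.
Z-row update in column RHS: 0 − (-3)·6 = 18.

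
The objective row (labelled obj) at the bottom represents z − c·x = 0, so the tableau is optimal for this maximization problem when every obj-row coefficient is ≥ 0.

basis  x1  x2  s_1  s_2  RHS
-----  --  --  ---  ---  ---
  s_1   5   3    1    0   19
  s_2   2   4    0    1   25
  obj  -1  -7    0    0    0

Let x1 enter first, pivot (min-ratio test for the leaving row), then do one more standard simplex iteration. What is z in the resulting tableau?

305/7

Ratio test on column x1 — row 1: 19/5 = 19/5; row 2: 25/2 = 25/2. Minimum is 19/5 at row 1 (s_1 leaves); pivot element 5.
Pivot on row 1; the obj-row RHS becomes 0 − (-1)·(19/5) = 19/5.
Next entering variable (most negative obj-row entry -32/5): x2.
Ratio test on column x2 — row 1: (19/5)/(3/5) = 19/3; row 2: (87/5)/(14/5) = 87/14. Minimum is 87/14 at row 2 (s_2 leaves); pivot element 14/5.
After the second pivot the obj-row RHS is 19/5 − (-32/5)·(87/14) = 305/7.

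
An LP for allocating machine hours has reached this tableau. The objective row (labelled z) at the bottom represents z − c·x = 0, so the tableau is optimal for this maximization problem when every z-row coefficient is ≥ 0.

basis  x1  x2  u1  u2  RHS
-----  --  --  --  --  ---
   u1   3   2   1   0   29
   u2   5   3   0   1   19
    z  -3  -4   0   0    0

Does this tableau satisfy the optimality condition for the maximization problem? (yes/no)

The z-row has a negative entry -4 in column x2, so it is not optimal.

no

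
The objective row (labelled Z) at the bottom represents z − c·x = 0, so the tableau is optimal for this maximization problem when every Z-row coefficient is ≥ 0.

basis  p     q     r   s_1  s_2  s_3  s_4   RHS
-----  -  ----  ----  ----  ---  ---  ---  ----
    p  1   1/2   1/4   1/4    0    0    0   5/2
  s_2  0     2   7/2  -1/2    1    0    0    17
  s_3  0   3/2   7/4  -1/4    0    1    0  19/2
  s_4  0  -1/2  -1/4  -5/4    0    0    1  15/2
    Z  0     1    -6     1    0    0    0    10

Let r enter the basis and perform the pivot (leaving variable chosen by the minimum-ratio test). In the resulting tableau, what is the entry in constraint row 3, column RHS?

Ratio test on column r — row 1: (5/2)/(1/4) = 10; row 2: 17/(7/2) = 34/7; row 3: (19/2)/(7/4) = 38/7; row 4: entry -1/4 ≤ 0. Minimum is 34/7 at row 2 (s_2 leaves); pivot element 7/2.
Divide row 2 by 7/2; eliminate column r from the other rows.
Row 3 update in column RHS: 19/2 − (7/4)·(34/7) = 1.

1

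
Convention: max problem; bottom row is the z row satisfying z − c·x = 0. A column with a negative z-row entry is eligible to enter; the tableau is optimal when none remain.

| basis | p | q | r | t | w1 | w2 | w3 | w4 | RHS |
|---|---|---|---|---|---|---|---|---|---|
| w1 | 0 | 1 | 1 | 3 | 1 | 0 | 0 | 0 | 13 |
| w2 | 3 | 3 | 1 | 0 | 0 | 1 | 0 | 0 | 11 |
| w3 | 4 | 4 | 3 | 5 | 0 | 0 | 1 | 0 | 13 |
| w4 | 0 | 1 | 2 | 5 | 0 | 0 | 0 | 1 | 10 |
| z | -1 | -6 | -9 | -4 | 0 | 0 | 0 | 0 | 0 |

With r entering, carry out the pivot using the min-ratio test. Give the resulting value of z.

Ratio test on column r — row 1: 13/1 = 13; row 2: 11/1 = 11; row 3: 13/3 = 13/3; row 4: 10/2 = 5. Minimum is 13/3 at row 3 (w3 leaves); pivot element 3.
Pivot on row 3; the z-row RHS becomes 0 − (-9)·(13/3) = 39.

39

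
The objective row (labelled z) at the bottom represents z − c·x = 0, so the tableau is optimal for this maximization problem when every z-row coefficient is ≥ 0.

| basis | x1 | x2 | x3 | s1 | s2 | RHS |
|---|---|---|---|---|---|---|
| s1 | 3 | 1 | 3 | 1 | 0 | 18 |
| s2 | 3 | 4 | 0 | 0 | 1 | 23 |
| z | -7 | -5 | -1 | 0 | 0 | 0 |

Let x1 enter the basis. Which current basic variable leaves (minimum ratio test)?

Column x1 entries and ratios — s1: 18/3 = 6; s2: 23/3 = 23/3.
Smallest ratio is 6 in the row of s1, so s1 leaves.

s1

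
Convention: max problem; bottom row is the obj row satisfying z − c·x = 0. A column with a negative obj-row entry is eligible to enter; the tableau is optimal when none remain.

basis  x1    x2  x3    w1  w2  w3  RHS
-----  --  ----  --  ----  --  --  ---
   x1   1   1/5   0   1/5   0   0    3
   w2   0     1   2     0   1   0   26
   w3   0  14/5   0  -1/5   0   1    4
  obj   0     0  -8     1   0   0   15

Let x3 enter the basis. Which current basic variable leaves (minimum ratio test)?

w2

Column x3 entries and ratios — x1: 0 ≤ 0, skip; w2: 26/2 = 13; w3: 0 ≤ 0, skip.
Smallest ratio is 13 in the row of w2, so w2 leaves.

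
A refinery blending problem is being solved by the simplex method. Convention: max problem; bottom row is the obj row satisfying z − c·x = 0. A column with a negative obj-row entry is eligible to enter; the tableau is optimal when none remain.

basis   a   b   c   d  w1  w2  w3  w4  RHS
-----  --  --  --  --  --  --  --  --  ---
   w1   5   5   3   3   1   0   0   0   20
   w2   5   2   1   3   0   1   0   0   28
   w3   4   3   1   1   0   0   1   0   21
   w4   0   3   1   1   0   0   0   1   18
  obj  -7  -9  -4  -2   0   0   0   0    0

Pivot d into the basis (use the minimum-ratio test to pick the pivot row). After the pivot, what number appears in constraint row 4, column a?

-5/3

Ratio test on column d — row 1: 20/3 = 20/3; row 2: 28/3 = 28/3; row 3: 21/1 = 21; row 4: 18/1 = 18. Minimum is 20/3 at row 1 (w1 leaves); pivot element 3.
Divide row 1 by 3; eliminate column d from the other rows.
Row 4 update in column a: 0 − 1·(5/3) = -5/3.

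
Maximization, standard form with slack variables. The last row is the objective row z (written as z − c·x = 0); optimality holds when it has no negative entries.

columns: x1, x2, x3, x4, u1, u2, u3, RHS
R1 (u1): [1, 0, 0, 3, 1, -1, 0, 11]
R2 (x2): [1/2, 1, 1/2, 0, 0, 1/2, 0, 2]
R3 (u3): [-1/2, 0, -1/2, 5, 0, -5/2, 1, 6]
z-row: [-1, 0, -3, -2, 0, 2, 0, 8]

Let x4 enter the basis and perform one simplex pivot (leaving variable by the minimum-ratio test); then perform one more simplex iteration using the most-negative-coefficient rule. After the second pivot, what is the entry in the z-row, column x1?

Ratio test on column x4 — row 1: 11/3 = 11/3; row 2: entry 0 ≤ 0; row 3: 6/5 = 6/5. Minimum is 6/5 at row 3 (u3 leaves); pivot element 5.
Divide row 3 by 5; eliminate column x4 from the other rows.
Second iteration: most negative z-row entry is -16/5 in column x3, so x3 enters.
Ratio test on column x3 — row 1: (37/5)/(3/10) = 74/3; row 2: 2/(1/2) = 4; row 3: entry -1/10 ≤ 0. Minimum is 4 at row 2 (x2 leaves); pivot element 1/2.
Divide row 2 by 1/2; eliminate column x3 from the other rows.
After both pivots, the entry at the z-row, column x1 is 2.

2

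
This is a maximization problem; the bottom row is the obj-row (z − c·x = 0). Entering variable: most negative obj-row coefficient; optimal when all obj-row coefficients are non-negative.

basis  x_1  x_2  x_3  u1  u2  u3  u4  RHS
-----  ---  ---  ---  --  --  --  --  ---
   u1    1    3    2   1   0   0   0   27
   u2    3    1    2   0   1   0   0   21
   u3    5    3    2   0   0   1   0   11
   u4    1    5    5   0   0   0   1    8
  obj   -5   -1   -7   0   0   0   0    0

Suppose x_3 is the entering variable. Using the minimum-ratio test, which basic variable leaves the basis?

Column x_3 entries and ratios — u1: 27/2 = 27/2; u2: 21/2 = 21/2; u3: 11/2 = 11/2; u4: 8/5 = 8/5.
Smallest ratio is 8/5 in the row of u4, so u4 leaves.

u4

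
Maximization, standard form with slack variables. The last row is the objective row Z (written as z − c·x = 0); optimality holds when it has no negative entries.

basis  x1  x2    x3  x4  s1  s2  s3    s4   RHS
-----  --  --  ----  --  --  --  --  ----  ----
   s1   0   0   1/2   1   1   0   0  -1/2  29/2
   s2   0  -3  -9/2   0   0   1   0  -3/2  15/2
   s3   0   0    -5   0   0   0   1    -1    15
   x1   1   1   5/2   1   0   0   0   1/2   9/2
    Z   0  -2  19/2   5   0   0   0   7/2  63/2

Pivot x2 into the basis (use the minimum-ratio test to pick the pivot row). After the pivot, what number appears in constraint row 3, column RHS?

15

Ratio test on column x2 — row 1: entry 0 ≤ 0; row 2: entry -3 ≤ 0; row 3: entry 0 ≤ 0; row 4: (9/2)/1 = 9/2. Minimum is 9/2 at row 4 (x1 leaves); pivot element 1.
Divide row 4 by 1; eliminate column x2 from the other rows.
Row 3 update in column RHS: 15 − 0·(9/2) = 15.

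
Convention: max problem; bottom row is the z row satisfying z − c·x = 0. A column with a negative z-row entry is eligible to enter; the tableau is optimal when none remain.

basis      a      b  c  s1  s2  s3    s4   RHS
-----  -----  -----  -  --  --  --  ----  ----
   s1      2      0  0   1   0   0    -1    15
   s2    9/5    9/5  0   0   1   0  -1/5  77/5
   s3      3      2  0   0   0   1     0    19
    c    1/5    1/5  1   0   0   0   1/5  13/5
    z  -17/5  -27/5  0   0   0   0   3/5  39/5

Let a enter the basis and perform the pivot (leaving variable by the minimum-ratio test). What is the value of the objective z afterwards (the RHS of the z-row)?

Ratio test on column a — row 1: 15/2 = 15/2; row 2: (77/5)/(9/5) = 77/9; row 3: 19/3 = 19/3; row 4: (13/5)/(1/5) = 13. Minimum is 19/3 at row 3 (s3 leaves); pivot element 3.
Pivot on row 3; the z-row RHS becomes 39/5 − (-17/5)·(19/3) = 88/3.

88/3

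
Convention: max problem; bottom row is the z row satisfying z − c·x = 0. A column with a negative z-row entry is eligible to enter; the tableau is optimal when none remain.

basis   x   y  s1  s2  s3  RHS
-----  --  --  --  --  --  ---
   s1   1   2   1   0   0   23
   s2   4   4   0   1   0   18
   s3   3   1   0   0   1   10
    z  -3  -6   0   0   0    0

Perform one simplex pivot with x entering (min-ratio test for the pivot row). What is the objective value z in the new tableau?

Ratio test on column x — row 1: 23/1 = 23; row 2: 18/4 = 9/2; row 3: 10/3 = 10/3. Minimum is 10/3 at row 3 (s3 leaves); pivot element 3.
Pivot on row 3; the z-row RHS becomes 0 − (-3)·(10/3) = 10.

10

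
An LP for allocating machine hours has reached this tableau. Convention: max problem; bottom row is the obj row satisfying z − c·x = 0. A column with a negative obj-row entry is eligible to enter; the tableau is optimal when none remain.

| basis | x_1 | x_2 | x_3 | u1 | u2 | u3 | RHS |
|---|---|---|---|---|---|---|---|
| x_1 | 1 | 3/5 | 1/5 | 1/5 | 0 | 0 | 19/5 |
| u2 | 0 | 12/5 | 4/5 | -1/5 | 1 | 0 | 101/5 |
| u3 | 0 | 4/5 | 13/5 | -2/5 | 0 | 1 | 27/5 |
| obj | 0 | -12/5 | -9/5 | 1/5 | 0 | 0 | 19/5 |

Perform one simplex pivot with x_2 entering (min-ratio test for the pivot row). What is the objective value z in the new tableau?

19

Ratio test on column x_2 — row 1: (19/5)/(3/5) = 19/3; row 2: (101/5)/(12/5) = 101/12; row 3: (27/5)/(4/5) = 27/4. Minimum is 19/3 at row 1 (x_1 leaves); pivot element 3/5.
Pivot on row 1; the obj-row RHS becomes 19/5 − (-12/5)·(19/3) = 19.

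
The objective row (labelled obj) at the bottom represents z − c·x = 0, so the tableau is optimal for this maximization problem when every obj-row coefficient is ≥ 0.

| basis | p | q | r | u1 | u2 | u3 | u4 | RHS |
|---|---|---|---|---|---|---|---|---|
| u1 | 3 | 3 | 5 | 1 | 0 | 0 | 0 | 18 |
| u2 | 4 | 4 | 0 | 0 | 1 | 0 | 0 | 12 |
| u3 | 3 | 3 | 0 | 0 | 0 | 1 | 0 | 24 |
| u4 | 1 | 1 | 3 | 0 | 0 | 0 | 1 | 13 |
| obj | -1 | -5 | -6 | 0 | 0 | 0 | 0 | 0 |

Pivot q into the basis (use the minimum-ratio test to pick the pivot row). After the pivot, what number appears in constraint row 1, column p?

0

Ratio test on column q — row 1: 18/3 = 6; row 2: 12/4 = 3; row 3: 24/3 = 8; row 4: 13/1 = 13. Minimum is 3 at row 2 (u2 leaves); pivot element 4.
Divide row 2 by 4; eliminate column q from the other rows.
Row 1 update in column p: 3 − 3·1 = 0.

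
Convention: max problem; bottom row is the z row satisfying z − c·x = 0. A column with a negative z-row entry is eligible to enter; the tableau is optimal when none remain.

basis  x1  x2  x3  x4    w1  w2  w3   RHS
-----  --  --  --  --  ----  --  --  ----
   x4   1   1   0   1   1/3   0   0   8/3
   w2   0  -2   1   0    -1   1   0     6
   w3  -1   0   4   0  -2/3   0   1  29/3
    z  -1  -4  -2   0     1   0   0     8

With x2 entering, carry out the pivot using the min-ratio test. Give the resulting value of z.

56/3

Ratio test on column x2 — row 1: (8/3)/1 = 8/3; row 2: entry -2 ≤ 0; row 3: entry 0 ≤ 0. Minimum is 8/3 at row 1 (x4 leaves); pivot element 1.
Pivot on row 1; the z-row RHS becomes 8 − (-4)·(8/3) = 56/3.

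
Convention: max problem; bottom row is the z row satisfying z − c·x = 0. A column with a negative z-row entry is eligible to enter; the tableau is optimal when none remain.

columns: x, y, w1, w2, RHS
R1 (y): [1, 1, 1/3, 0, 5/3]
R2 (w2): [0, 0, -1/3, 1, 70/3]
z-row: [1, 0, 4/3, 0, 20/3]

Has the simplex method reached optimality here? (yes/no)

yes

Every z-row coefficient is ≥ 0, so the tableau is optimal.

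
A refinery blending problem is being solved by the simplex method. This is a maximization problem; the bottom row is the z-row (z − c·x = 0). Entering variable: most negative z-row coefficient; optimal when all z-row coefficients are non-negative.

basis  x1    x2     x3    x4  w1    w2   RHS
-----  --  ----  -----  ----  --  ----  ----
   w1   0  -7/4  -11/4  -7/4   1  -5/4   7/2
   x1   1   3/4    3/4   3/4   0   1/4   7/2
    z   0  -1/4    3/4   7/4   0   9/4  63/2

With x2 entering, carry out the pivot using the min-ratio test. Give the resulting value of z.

Ratio test on column x2 — row 1: entry -7/4 ≤ 0; row 2: (7/2)/(3/4) = 14/3. Minimum is 14/3 at row 2 (x1 leaves); pivot element 3/4.
Pivot on row 2; the z-row RHS becomes 63/2 − (-1/4)·(14/3) = 98/3.

98/3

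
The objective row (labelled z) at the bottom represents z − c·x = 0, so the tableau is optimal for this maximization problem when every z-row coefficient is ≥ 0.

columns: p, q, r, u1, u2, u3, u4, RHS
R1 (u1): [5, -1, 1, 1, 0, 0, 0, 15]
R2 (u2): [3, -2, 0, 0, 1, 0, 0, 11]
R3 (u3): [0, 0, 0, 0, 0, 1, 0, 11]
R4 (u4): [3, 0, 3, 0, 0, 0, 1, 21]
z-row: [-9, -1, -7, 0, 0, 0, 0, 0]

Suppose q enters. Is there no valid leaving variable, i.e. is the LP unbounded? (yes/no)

yes

Every constraint-row entry in column q is ≤ 0, so increasing q is unbounded.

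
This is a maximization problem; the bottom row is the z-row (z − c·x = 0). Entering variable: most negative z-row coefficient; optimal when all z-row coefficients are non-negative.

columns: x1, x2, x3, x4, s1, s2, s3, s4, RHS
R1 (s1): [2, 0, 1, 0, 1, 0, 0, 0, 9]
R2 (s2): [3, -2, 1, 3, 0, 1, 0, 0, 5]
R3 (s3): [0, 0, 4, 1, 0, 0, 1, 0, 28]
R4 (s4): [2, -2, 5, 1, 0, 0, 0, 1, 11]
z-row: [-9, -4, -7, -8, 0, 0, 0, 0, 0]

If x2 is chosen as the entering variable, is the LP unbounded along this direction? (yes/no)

Every constraint-row entry in column x2 is ≤ 0, so increasing x2 is unbounded.

yes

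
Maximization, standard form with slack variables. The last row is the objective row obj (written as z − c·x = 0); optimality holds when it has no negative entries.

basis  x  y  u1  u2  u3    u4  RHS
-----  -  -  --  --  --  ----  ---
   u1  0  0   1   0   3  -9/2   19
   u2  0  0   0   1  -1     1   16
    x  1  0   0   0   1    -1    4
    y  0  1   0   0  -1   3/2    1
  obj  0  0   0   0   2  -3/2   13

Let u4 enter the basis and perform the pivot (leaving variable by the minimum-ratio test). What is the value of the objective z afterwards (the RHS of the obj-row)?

14

Ratio test on column u4 — row 1: entry -9/2 ≤ 0; row 2: 16/1 = 16; row 3: entry -1 ≤ 0; row 4: 1/(3/2) = 2/3. Minimum is 2/3 at row 4 (y leaves); pivot element 3/2.
Pivot on row 4; the obj-row RHS becomes 13 − (-3/2)·(2/3) = 14.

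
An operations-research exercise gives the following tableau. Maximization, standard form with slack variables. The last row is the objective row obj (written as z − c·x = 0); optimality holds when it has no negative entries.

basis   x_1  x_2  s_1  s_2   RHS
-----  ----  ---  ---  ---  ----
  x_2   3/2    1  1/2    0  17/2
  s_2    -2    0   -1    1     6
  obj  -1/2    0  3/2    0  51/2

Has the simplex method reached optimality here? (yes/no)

no

The obj-row has a negative entry -1/2 in column x_1, so it is not optimal.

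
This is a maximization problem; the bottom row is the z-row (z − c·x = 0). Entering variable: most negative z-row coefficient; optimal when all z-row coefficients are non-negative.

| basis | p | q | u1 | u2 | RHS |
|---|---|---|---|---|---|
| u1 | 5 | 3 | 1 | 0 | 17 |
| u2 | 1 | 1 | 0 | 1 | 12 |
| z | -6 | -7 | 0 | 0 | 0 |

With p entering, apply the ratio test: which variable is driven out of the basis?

u1

Column p entries and ratios — u1: 17/5 = 17/5; u2: 12/1 = 12.
Smallest ratio is 17/5 in the row of u1, so u1 leaves.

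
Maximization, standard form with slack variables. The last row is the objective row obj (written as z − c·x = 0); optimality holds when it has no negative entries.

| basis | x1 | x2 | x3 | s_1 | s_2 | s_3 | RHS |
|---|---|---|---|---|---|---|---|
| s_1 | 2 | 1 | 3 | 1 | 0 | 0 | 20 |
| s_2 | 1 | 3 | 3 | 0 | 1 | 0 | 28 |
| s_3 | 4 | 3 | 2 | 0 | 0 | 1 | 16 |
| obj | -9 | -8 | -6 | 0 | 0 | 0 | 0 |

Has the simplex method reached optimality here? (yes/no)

The obj-row has a negative entry -9 in column x1, so it is not optimal.

no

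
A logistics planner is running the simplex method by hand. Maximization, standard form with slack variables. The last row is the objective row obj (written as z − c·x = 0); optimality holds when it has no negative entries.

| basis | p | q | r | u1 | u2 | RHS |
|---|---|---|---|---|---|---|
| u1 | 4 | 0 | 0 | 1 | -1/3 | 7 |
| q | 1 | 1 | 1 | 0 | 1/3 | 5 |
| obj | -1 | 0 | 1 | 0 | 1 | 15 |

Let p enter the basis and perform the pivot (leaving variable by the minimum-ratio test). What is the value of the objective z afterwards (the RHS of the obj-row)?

67/4

Ratio test on column p — row 1: 7/4 = 7/4; row 2: 5/1 = 5. Minimum is 7/4 at row 1 (u1 leaves); pivot element 4.
Pivot on row 1; the obj-row RHS becomes 15 − (-1)·(7/4) = 67/4.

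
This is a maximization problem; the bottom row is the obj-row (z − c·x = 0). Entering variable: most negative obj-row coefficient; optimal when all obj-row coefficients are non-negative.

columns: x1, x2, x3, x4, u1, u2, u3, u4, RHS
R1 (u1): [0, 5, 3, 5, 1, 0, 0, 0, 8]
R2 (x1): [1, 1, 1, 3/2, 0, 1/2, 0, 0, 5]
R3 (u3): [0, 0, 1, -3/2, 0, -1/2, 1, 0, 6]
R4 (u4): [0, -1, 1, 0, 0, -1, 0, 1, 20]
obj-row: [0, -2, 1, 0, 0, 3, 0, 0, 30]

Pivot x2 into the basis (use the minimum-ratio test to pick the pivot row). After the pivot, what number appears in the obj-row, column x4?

2

Ratio test on column x2 — row 1: 8/5 = 8/5; row 2: 5/1 = 5; row 3: entry 0 ≤ 0; row 4: entry -1 ≤ 0. Minimum is 8/5 at row 1 (u1 leaves); pivot element 5.
Divide row 1 by 5; eliminate column x2 from the other rows.
obj-row update in column x4: 0 − (-2)·1 = 2.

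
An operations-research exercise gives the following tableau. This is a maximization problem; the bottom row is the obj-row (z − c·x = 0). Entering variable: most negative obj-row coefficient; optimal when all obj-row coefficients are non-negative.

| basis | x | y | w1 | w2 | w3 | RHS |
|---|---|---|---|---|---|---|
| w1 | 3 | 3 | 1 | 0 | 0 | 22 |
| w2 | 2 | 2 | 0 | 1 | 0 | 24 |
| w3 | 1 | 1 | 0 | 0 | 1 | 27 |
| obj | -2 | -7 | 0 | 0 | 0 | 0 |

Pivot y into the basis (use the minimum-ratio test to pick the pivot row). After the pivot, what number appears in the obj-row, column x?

5

Ratio test on column y — row 1: 22/3 = 22/3; row 2: 24/2 = 12; row 3: 27/1 = 27. Minimum is 22/3 at row 1 (w1 leaves); pivot element 3.
Divide row 1 by 3; eliminate column y from the other rows.
obj-row update in column x: -2 − (-7)·1 = 5.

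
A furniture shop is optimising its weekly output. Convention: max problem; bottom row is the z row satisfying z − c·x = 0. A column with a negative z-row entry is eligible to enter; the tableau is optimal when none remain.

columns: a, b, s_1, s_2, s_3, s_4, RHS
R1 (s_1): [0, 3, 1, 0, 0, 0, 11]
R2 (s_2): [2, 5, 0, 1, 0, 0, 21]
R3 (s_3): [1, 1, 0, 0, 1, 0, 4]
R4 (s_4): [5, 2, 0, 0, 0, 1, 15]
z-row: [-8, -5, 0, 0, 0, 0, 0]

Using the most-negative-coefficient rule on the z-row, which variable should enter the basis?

Negative z-row entries: a: -8, b: -5.
The most negative is -8 in column a, so a enters.

a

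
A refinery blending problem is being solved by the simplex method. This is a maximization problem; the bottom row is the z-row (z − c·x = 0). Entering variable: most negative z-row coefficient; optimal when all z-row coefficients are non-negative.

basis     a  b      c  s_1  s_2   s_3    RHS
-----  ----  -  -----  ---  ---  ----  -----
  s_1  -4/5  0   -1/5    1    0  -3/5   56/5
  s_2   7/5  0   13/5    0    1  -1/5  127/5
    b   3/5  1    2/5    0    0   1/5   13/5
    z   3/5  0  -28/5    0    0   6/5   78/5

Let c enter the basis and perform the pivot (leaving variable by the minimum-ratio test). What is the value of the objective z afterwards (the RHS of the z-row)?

52

Ratio test on column c — row 1: entry -1/5 ≤ 0; row 2: (127/5)/(13/5) = 127/13; row 3: (13/5)/(2/5) = 13/2. Minimum is 13/2 at row 3 (b leaves); pivot element 2/5.
Pivot on row 3; the z-row RHS becomes 78/5 − (-28/5)·(13/2) = 52.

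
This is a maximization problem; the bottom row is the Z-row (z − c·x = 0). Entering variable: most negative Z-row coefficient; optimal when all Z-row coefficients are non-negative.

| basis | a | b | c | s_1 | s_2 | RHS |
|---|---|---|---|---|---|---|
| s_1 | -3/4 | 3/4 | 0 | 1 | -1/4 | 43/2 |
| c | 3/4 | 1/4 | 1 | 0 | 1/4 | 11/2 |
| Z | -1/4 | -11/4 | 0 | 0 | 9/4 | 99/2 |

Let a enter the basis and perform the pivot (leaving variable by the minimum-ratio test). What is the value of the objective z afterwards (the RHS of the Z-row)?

154/3

Ratio test on column a — row 1: entry -3/4 ≤ 0; row 2: (11/2)/(3/4) = 22/3. Minimum is 22/3 at row 2 (c leaves); pivot element 3/4.
Pivot on row 2; the Z-row RHS becomes 99/2 − (-1/4)·(22/3) = 154/3.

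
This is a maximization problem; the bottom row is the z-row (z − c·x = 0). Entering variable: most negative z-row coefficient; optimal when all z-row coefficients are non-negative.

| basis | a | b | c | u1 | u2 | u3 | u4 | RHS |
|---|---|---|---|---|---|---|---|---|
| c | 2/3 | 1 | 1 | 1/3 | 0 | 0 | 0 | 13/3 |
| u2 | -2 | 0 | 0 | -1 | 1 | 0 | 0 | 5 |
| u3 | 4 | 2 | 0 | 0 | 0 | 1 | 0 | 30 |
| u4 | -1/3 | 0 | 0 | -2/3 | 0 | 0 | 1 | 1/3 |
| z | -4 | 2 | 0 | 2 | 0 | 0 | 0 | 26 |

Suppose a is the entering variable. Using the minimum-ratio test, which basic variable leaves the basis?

c

Column a entries and ratios — c: (13/3)/(2/3) = 13/2; u2: -2 ≤ 0, skip; u3: 30/4 = 15/2; u4: -1/3 ≤ 0, skip.
Smallest ratio is 13/2 in the row of c, so c leaves.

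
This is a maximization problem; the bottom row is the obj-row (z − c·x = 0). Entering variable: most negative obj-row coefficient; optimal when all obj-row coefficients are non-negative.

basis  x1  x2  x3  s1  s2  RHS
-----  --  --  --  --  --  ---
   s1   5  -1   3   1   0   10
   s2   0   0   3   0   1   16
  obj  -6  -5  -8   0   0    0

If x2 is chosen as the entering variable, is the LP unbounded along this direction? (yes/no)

yes

Every constraint-row entry in column x2 is ≤ 0, so increasing x2 is unbounded.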